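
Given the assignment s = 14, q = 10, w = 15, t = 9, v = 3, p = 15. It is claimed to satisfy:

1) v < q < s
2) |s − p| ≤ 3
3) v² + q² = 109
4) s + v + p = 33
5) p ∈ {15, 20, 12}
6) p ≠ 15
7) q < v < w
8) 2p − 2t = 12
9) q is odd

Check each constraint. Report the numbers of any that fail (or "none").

1) values 3 < 10 < 14 — holds.
2) |14 − 15| = 1; 1 ≤ 3 — holds.
3) v² + q² = 3² + 10² = 9 + 100 = 109 — holds.
4) s + v + p = 14 + 3 + 15 = 32, not 33 — does not hold.
5) p = 15 is in {15, 20, 12} — holds.
6) p = 15, but 15 is required to differ — does not hold.
7) values 10, 3, 15; q = 10 is not < v = 3 — does not hold.
8) 2p − 2t = 2(15) − 2(9) = 12 — holds.
9) q = 10 is even — does not hold.

The assignment fails constraints 4, 6, 7, and 9.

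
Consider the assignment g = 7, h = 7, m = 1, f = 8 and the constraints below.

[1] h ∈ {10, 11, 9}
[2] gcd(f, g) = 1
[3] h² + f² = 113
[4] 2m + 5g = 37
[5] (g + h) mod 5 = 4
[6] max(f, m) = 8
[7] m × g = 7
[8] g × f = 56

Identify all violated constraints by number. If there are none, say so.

[1] h = 7 is not in {10, 11, 9} — violated.
[2] gcd(8, 7) = 1 — OK.
[3] h² + f² = 7² + 8² = 49 + 64 = 113 — OK.
[4] 2m + 5g = 2(1) + 5(7) = 37 — OK.
[5] g + h = 14; 14 mod 5 = 4 — OK.
[6] max(8, 1) = 8 — OK.
[7] m × g = 1 × 7 = 7 — OK.
[8] g × f = 7 × 8 = 56 — OK.

Violated: 1.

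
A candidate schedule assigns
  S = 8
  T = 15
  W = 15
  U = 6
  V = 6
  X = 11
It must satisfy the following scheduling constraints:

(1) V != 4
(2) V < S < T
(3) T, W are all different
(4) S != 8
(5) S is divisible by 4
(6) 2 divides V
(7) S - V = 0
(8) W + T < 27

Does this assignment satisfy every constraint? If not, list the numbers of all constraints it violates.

(1) V = 6, and 6 ≠ 4  ✓
(2) values 6 < 8 < 15  ✓
(3) T = W = 15, not all different  ✗
(4) S = 8, but 8 is required to differ  ✗
(5) 8 / 4 = 2, so 4 divides 8  ✓
(6) 6 / 2 = 3, so 2 divides 6  ✓
(7) S - V = 8 - 6 = 2, not 0  ✗
(8) W + T = 15 + 15 = 30; 30 ≥ 27, bound 27 not met  ✗

Constraints 3, 4, 7, and 8 are violated.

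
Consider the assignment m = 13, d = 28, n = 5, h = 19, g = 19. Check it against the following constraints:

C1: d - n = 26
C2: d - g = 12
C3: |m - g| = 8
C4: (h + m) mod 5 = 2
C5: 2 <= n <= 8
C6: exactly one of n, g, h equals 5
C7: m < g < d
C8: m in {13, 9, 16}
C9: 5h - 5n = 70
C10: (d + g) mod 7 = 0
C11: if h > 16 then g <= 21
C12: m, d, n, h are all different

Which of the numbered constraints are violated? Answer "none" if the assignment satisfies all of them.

Constraints 1, 2, 3, 10 are violated.

C1: d - n = 28 - 5 = 23, not 26 — does not hold.
C2: d - g = 28 - 19 = 9, not 12 — does not hold.
C3: |13 - 19| = 6, not 8 — does not hold.
C4: h + m = 32; 32 mod 5 = 2 — holds.
C5: n = 5 lies in [2, 8] — holds.
C6: n=5, g=19, h=19; 1 of them equals 5 — holds.
C7: values 13 < 19 < 28 — holds.
C8: m = 13 is in {13, 9, 16} — holds.
C9: 5h - 5n = 5(19) - 5(5) = 70 — holds.
C10: d + g = 47; 47 mod 7 = 5, not 0 — does not hold.
C11: h = 19 > 16, so we need g ≤ 21; g = 19 ≤ 21 — holds.
C12: values 13, 28, 5, 19 are pairwise distinct — holds.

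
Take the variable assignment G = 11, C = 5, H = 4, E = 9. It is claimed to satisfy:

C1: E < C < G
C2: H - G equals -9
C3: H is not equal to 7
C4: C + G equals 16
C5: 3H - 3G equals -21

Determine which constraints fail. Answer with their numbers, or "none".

Constraints 1 and 2 do not hold.

C1: values 9, 5, 11; E = 9 is not < C = 5  FAIL
C2: H - G = 4 - 11 = -7, not -9  FAIL
C3: H = 4, and 4 ≠ 7  OK
C4: C + G = 5 + 11 = 16  OK
C5: 3H - 3G = 3(4) - 3(11) = -21  OK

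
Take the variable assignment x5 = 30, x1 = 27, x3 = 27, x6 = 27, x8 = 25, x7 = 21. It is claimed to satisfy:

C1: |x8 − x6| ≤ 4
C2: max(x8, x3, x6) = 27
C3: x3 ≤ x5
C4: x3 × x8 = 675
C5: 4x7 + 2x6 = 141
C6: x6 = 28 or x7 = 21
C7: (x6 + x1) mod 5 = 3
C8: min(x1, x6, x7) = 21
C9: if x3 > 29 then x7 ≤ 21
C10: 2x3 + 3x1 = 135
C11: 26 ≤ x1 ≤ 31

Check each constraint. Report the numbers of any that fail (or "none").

C1: |25 − 27| = 2; 2 ≤ 4 — satisfied.
C2: max(25, 27, 27) = 27 — satisfied.
C3: x3 = 27, x5 = 30; 27 ≤ 30 — satisfied.
C4: x3 × x8 = 27 × 25 = 675 — satisfied.
C5: 4x7 + 2x6 = 4(21) + 2(27) = 138, not 141 — violated.
C6: x6 = 27 ≠ 28, but x7 = 21 = 21 (second disjunct) — satisfied.
C7: x6 + x1 = 54; 54 mod 5 = 4, not 3 — violated.
C8: min(27, 27, 21) = 21 — satisfied.
C9: x3 = 27, not > 29; antecedent false, conditional vacuously true — satisfied.
C10: 2x3 + 3x1 = 2(27) + 3(27) = 135 — satisfied.
C11: x1 = 27 lies in [26, 31] — satisfied.

Violated: 5, 7.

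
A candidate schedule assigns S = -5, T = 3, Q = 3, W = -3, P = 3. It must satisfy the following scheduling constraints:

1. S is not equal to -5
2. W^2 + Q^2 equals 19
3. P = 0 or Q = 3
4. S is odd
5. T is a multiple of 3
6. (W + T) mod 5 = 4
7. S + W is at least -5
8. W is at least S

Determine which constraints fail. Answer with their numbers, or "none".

1. S = -5, but -5 is required to differ — violated.
2. W^2 + Q^2 = (-3)^2 + 3^2 = 9 + 9 = 18, not 19 — violated.
3. P = 3 ≠ 0, but Q = 3 = 3 (second disjunct) — OK.
4. S = -5 is odd — OK.
5. 3 / 3 = 1, so 3 divides 3 — OK.
6. W + T = 0; 0 mod 5 = 0, not 4 — violated.
7. S + W = -5 + (-3) = -8; -8 < -5, bound -5 not met — violated.
8. W = -3, S = -5; -3 ≥ -5 — OK.

The assignment fails constraints 1, 2, 6, and 7.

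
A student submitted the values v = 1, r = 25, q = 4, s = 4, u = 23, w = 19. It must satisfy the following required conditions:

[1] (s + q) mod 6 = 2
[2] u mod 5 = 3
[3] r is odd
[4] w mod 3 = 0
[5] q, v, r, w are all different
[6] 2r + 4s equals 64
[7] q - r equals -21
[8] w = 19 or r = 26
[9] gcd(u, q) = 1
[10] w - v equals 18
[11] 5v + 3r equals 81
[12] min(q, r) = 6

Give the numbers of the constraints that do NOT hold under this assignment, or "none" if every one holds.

The assignment fails constraints 4, 6, 11, 12.

[1] s + q = 8; 8 mod 6 = 2  ✓
[2] 23 mod 5 = 3  ✓
[3] r = 25 is odd  ✓
[4] 19 mod 3 = 1, not 0  ✗
[5] values 4, 1, 25, 19 are pairwise distinct  ✓
[6] 2r + 4s = 2(25) + 4(4) = 66, not 64  ✗
[7] q - r = 4 - 25 = -21  ✓
[8] w = 19 = 19 (first disjunct)  ✓
[9] gcd(23, 4) = 1  ✓
[10] w - v = 19 - 1 = 18  ✓
[11] 5v + 3r = 5(1) + 3(25) = 80, not 81  ✗
[12] min(4, 25) = 4, not 6  ✗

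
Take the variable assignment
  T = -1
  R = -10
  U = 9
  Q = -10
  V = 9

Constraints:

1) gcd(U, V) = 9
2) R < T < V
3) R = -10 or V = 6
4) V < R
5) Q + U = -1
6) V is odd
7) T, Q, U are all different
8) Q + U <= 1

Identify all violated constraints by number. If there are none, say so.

1) gcd(9, 9) = 9 — holds.
2) values -10 < -1 < 9 — holds.
3) R = -10 = -10 (first disjunct) — holds.
4) V = 9, R = -10; 9 ≥ -10 (want <) — fails.
5) Q + U = -10 + 9 = -1 — holds.
6) V = 9 is odd — holds.
7) values -1, -10, 9 are pairwise distinct — holds.
8) Q + U = -10 + 9 = -1; -1 ≤ 1 — holds.

Violated: 4.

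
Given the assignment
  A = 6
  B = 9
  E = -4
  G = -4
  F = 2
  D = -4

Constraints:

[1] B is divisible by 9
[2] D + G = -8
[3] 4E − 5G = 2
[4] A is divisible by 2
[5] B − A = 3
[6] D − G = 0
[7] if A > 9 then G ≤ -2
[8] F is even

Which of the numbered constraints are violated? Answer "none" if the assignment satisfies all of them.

[1] 9 / 9 = 1, so 9 divides 9  holds
[2] D + G = -4 + (-4) = -8  holds
[3] 4E − 5G = 4(-4) − 5(-4) = 4, not 2  fails
[4] 6 / 2 = 3, so 2 divides 6  holds
[5] B − A = 9 − 6 = 3  holds
[6] D − G = -4 − (-4) = 0  holds
[7] A = 6, not > 9; antecedent false, conditional vacuously true  holds
[8] F = 2 is even  holds

Constraint 3 is violated.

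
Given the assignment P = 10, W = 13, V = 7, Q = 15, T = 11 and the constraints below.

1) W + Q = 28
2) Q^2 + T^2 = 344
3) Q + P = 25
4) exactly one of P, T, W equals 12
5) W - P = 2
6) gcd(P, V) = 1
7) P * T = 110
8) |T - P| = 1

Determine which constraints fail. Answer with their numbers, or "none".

No — constraints 2, 4, and 5 are not satisfied.

1) W + Q = 13 + 15 = 28 — OK.
2) Q^2 + T^2 = 15^2 + 11^2 = 225 + 121 = 346, not 344 — violated.
3) Q + P = 15 + 10 = 25 — OK.
4) P=10, T=11, W=13; 0 of them equal 12, not exactly one — violated.
5) W - P = 13 - 10 = 3, not 2 — violated.
6) gcd(10, 7) = 1 — OK.
7) P * T = 10 * 11 = 110 — OK.
8) |11 - 10| = 1 — OK.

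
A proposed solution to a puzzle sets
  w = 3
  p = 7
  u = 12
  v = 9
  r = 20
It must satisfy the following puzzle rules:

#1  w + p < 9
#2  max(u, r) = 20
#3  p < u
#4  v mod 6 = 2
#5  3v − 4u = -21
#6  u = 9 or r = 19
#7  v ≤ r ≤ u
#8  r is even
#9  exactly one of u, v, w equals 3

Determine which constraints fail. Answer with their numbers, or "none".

No — constraints 1, 4, 6, 7 are not satisfied.

#1 w + p = 3 + 7 = 10; 10 ≥ 9, bound 9 not met — does not hold.
#2 max(12, 20) = 20 — holds.
#3 p = 7, u = 12; 7 < 12 — holds.
#4 9 mod 6 = 3, not 2 — does not hold.
#5 3v − 4u = 3(9) − 4(12) = -21 — holds.
#6 u = 12 ≠ 9 and r = 20 ≠ 19; both disjuncts false — does not hold.
#7 values 9, 20, 12; r = 20 is not ≤ u = 12 — does not hold.
#8 r = 20 is even — holds.
#9 u=12, v=9, w=3; 1 of them equals 3 — holds.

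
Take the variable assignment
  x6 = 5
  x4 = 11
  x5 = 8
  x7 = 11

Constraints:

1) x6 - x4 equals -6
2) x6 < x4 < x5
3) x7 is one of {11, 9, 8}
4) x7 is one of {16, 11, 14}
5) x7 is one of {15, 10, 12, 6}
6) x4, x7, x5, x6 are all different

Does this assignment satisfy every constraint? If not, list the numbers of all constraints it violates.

Constraints 2, 5, and 6 do not hold.

1) x6 - x4 = 5 - 11 = -6  ✓
2) values 5, 11, 8; x4 = 11 is not < x5 = 8  ✗
3) x7 = 11 is in {11, 9, 8}  ✓
4) x7 = 11 is in {16, 11, 14}  ✓
5) x7 = 11 is not in {15, 10, 12, 6}  ✗
6) x4 = x7 = 11, not all different  ✗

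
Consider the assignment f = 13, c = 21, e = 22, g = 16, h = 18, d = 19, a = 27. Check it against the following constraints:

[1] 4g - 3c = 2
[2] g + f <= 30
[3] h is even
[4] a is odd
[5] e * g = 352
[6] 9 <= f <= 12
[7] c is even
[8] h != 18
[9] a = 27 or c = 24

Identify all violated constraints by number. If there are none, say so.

[1] 4g - 3c = 4(16) - 3(21) = 1, not 2  false
[2] g + f = 16 + 13 = 29; 29 ≤ 30  true
[3] h = 18 is even  true
[4] a = 27 is odd  true
[5] e * g = 22 * 16 = 352  true
[6] f = 13 is outside [9, 12]  false
[7] c = 21 is odd  false
[8] h = 18, but 18 is required to differ  false
[9] a = 27 = 27 (first disjunct)  true

Constraints 1, 6, 7, and 8 are violated.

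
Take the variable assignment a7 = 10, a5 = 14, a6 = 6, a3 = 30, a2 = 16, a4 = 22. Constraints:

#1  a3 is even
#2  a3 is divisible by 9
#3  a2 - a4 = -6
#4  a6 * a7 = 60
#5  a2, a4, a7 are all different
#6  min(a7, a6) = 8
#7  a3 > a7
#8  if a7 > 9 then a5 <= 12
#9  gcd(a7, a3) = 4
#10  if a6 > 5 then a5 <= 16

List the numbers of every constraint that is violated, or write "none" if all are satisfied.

#1 a3 = 30 is even — holds.
#2 30 = 9*3 + 3, so 9 does not divide 30 — fails.
#3 a2 - a4 = 16 - 22 = -6 — holds.
#4 a6 * a7 = 6 * 10 = 60 — holds.
#5 values 16, 22, 10 are pairwise distinct — holds.
#6 min(10, 6) = 6, not 8 — fails.
#7 a3 = 30, a7 = 10; 30 > 10 — holds.
#8 a7 = 10 > 9, so we need a5 ≤ 12; but a5 = 14 > 12 — fails.
#9 gcd(10, 30) = 10, not 4 — fails.
#10 a6 = 6 > 5, so we need a5 ≤ 16; a5 = 14 ≤ 16 — holds.

The assignment fails constraints 2, 6, 8, and 9.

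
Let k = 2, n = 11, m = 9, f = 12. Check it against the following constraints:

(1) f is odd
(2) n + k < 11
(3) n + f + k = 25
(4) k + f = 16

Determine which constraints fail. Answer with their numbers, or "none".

The assignment fails constraints 1, 2, and 4.

(1) f = 12 is even  ✗
(2) n + k = 11 + 2 = 13; 13 ≥ 11, bound 11 not met  ✗
(3) n + f + k = 11 + 12 + 2 = 25  ✓
(4) k + f = 2 + 12 = 14, not 16  ✗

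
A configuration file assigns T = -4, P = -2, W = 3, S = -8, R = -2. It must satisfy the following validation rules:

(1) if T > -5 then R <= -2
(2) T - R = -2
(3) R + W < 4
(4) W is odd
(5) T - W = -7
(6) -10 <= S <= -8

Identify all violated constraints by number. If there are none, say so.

(1) T = -4 > -5, so we need R ≤ -2; R = -2 ≤ -2 — OK.
(2) T - R = -4 - (-2) = -2 — OK.
(3) R + W = -2 + 3 = 1; 1 < 4 — OK.
(4) W = 3 is odd — OK.
(5) T - W = -4 - 3 = -7 — OK.
(6) S = -8 lies in [-10, -8] — OK.

Yes — all constraints hold.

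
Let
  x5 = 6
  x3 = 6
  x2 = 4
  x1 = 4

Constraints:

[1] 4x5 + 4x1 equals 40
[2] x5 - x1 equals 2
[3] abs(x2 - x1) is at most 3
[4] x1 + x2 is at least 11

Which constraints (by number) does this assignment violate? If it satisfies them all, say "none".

No — constraint 4 is not satisfied.

[1] 4x5 + 4x1 = 4(6) + 4(4) = 40 — holds.
[2] x5 - x1 = 6 - 4 = 2 — holds.
[3] abs(4 - 4) = 0; 0 ≤ 3 — holds.
[4] x1 + x2 = 4 + 4 = 8; 8 < 11, bound 11 not met — does not hold.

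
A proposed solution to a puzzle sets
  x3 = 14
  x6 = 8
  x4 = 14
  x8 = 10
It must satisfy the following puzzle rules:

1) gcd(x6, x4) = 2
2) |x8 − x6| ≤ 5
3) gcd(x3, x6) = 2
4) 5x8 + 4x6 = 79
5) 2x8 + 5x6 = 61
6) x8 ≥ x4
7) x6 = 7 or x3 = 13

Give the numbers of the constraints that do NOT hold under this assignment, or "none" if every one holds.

1) gcd(8, 14) = 2 — satisfied.
2) |10 − 8| = 2; 2 ≤ 5 — satisfied.
3) gcd(14, 8) = 2 — satisfied.
4) 5x8 + 4x6 = 5(10) + 4(8) = 82, not 79 — violated.
5) 2x8 + 5x6 = 2(10) + 5(8) = 60, not 61 — violated.
6) x8 = 10, x4 = 14; 10 < 14 (want ≥) — violated.
7) x6 = 8 ≠ 7 and x3 = 14 ≠ 13; both disjuncts false — violated.

Violated: 4, 5, 6, and 7.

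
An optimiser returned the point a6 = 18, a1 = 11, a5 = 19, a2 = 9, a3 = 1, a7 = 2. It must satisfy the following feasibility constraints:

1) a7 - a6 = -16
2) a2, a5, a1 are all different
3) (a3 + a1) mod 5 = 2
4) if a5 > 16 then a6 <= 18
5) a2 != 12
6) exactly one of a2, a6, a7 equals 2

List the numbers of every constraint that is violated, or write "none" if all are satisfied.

1) a7 - a6 = 2 - 18 = -16  yes
2) values 9, 19, 11 are pairwise distinct  yes
3) a3 + a1 = 12; 12 mod 5 = 2  yes
4) a5 = 19 > 16, so we need a6 ≤ 18; a6 = 18 ≤ 18  yes
5) a2 = 9, and 9 ≠ 12  yes
6) a2=9, a6=18, a7=2; 1 of them equals 2  yes

None — every constraint holds.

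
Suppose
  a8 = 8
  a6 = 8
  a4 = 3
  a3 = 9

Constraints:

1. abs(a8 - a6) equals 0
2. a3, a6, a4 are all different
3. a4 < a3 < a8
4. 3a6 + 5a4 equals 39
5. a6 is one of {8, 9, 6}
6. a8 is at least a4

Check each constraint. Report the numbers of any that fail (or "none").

1. abs(8 - 8) = 0 — OK.
2. values 9, 8, 3 are pairwise distinct — OK.
3. values 3, 9, 8; a3 = 9 is not < a8 = 8 — violated.
4. 3a6 + 5a4 = 3(8) + 5(3) = 39 — OK.
5. a6 = 8 is in {8, 9, 6} — OK.
6. a8 = 8, a4 = 3; 8 ≥ 3 — OK.

Constraint 3 is violated.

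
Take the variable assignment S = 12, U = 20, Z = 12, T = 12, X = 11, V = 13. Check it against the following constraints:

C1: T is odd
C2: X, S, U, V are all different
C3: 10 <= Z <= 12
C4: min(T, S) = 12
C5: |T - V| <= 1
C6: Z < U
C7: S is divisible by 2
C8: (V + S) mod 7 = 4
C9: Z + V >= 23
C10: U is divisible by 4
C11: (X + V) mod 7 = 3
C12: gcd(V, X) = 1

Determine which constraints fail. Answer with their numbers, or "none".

C1: T = 12 is even — violated.
C2: values 11, 12, 20, 13 are pairwise distinct — satisfied.
C3: Z = 12 lies in [10, 12] — satisfied.
C4: min(12, 12) = 12 — satisfied.
C5: |12 - 13| = 1; 1 ≤ 1 — satisfied.
C6: Z = 12, U = 20; 12 < 20 — satisfied.
C7: 12 / 2 = 6, so 2 divides 12 — satisfied.
C8: V + S = 25; 25 mod 7 = 4 — satisfied.
C9: Z + V = 12 + 13 = 25; 25 ≥ 23 — satisfied.
C10: 20 / 4 = 5, so 4 divides 20 — satisfied.
C11: X + V = 24; 24 mod 7 = 3 — satisfied.
C12: gcd(13, 11) = 1 — satisfied.

Constraint 1 does not hold.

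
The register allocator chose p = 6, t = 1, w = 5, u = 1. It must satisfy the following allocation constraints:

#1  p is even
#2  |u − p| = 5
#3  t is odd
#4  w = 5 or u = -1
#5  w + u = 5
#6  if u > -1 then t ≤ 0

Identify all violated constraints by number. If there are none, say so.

Violated: 5, 6.

#1 p = 6 is even — OK.
#2 |1 − 6| = 5 — OK.
#3 t = 1 is odd — OK.
#4 w = 5 = 5 (first disjunct) — OK.
#5 w + u = 5 + 1 = 6, not 5 — violated.
#6 u = 1 > -1, so we need t ≤ 0; but t = 1 > 0 — violated.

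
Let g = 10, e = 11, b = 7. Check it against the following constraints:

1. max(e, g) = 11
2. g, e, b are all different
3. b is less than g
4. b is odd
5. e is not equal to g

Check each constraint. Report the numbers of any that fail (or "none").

None — every constraint holds.

1. max(11, 10) = 11 — satisfied.
2. values 10, 11, 7 are pairwise distinct — satisfied.
3. b = 7, g = 10; 7 < 10 — satisfied.
4. b = 7 is odd — satisfied.
5. e = 11, g = 10; distinct — satisfied.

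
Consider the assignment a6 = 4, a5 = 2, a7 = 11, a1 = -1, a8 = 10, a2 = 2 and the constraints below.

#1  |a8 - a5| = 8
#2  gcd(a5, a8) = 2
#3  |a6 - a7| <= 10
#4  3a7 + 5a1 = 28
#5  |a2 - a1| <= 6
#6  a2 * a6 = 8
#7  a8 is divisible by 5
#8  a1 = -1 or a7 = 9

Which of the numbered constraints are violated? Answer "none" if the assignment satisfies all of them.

The assignment satisfies every constraint.

#1 |10 - 2| = 8  holds
#2 gcd(2, 10) = 2  holds
#3 |4 - 11| = 7; 7 ≤ 10  holds
#4 3a7 + 5a1 = 3(11) + 5(-1) = 28  holds
#5 |2 - (-1)| = 3; 3 ≤ 6  holds
#6 a2 * a6 = 2 * 4 = 8  holds
#7 10 / 5 = 2, so 5 divides 10  holds
#8 a1 = -1 = -1 (first disjunct)  holds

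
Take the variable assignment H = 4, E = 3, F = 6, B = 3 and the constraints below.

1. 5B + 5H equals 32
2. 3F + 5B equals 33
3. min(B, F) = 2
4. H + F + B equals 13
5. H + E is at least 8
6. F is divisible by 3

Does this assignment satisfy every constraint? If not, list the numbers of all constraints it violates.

1. 5B + 5H = 5(3) + 5(4) = 35, not 32 — violated.
2. 3F + 5B = 3(6) + 5(3) = 33 — OK.
3. min(3, 6) = 3, not 2 — violated.
4. H + F + B = 4 + 6 + 3 = 13 — OK.
5. H + E = 4 + 3 = 7; 7 < 8, bound 8 not met — violated.
6. 6 / 3 = 2, so 3 divides 6 — OK.

Constraints 1, 3, and 5 are violated.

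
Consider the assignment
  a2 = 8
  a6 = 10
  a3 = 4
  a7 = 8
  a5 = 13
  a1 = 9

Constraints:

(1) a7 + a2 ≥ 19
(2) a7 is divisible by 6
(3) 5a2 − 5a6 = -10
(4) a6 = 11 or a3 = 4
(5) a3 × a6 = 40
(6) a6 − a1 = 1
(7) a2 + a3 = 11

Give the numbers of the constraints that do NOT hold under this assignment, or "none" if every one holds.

(1) a7 + a2 = 8 + 8 = 16; 16 < 19, bound 19 not met  ✗
(2) 8 = 6×1 + 2, so 6 does not divide 8  ✗
(3) 5a2 − 5a6 = 5(8) − 5(10) = -10  ✓
(4) a6 = 10 ≠ 11, but a3 = 4 = 4 (second disjunct)  ✓
(5) a3 × a6 = 4 × 10 = 40  ✓
(6) a6 − a1 = 10 − 9 = 1  ✓
(7) a2 + a3 = 8 + 4 = 12, not 11  ✗

Constraints 1, 2, and 7 are violated.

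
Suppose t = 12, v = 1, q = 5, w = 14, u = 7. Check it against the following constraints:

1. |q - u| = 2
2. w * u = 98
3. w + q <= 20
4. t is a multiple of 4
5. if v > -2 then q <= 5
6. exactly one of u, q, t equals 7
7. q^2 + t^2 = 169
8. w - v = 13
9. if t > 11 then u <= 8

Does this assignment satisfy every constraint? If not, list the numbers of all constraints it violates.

1. |5 - 7| = 2 — OK.
2. w * u = 14 * 7 = 98 — OK.
3. w + q = 14 + 5 = 19; 19 ≤ 20 — OK.
4. 12 / 4 = 3, so 4 divides 12 — OK.
5. v = 1 > -2, so we need q ≤ 5; q = 5 ≤ 5 — OK.
6. u=7, q=5, t=12; 1 of them equals 7 — OK.
7. q^2 + t^2 = 5^2 + 12^2 = 25 + 144 = 169 — OK.
8. w - v = 14 - 1 = 13 — OK.
9. t = 12 > 11, so we need u ≤ 8; u = 7 ≤ 8 — OK.

None — every constraint holds.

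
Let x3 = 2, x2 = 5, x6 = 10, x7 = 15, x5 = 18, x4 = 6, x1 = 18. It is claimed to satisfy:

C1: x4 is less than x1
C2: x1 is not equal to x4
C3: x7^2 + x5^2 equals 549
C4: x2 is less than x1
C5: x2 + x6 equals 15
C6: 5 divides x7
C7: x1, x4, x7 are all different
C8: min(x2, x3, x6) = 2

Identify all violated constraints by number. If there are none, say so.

C1: x4 = 6, x1 = 18; 6 < 18  holds
C2: x1 = 18, x4 = 6; distinct  holds
C3: x7^2 + x5^2 = 15^2 + 18^2 = 225 + 324 = 549  holds
C4: x2 = 5, x1 = 18; 5 < 18  holds
C5: x2 + x6 = 5 + 10 = 15  holds
C6: 15 / 5 = 3, so 5 divides 15  holds
C7: values 18, 6, 15 are pairwise distinct  holds
C8: min(5, 2, 10) = 2  holds

No violations.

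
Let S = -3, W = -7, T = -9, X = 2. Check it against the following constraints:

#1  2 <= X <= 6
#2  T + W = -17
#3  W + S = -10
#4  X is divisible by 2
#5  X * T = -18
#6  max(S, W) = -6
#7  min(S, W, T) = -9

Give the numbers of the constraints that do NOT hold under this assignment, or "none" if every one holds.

No — constraints 2, 6 are not satisfied.

#1 X = 2 lies in [2, 6]  true
#2 T + W = -9 + (-7) = -16, not -17  false
#3 W + S = -7 + (-3) = -10  true
#4 2 / 2 = 1, so 2 divides 2  true
#5 X * T = 2 * (-9) = -18  true
#6 max(-3, -7) = -3, not -6  false
#7 min(-3, -7, -9) = -9  true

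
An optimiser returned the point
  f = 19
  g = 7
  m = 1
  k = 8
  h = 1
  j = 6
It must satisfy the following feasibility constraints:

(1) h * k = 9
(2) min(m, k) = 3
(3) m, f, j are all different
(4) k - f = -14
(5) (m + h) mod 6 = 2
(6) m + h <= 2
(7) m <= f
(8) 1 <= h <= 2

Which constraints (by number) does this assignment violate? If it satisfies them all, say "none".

(1) h * k = 1 * 8 = 8, not 9 — violated.
(2) min(1, 8) = 1, not 3 — violated.
(3) values 1, 19, 6 are pairwise distinct — OK.
(4) k - f = 8 - 19 = -11, not -14 — violated.
(5) m + h = 2; 2 mod 6 = 2 — OK.
(6) m + h = 1 + 1 = 2; 2 ≤ 2 — OK.
(7) m = 1, f = 19; 1 ≤ 19 — OK.
(8) h = 1 lies in [1, 2] — OK.

The assignment fails constraints 1, 2, 4.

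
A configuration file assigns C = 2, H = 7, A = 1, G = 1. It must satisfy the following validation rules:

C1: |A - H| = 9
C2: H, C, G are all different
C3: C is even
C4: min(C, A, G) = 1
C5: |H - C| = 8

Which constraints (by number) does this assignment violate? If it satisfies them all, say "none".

C1: |1 - 7| = 6, not 9 — does not hold.
C2: values 7, 2, 1 are pairwise distinct — holds.
C3: C = 2 is even — holds.
C4: min(2, 1, 1) = 1 — holds.
C5: |7 - 2| = 5, not 8 — does not hold.

Constraints 1 and 5 are violated.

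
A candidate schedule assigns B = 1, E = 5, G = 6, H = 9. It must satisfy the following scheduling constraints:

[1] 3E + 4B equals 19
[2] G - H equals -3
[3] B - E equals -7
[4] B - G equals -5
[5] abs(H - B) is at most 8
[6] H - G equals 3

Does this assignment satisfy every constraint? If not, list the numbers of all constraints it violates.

[1] 3E + 4B = 3(5) + 4(1) = 19 — holds.
[2] G - H = 6 - 9 = -3 — holds.
[3] B - E = 1 - 5 = -4, not -7 — does not hold.
[4] B - G = 1 - 6 = -5 — holds.
[5] abs(9 - 1) = 8; 8 ≤ 8 — holds.
[6] H - G = 9 - 6 = 3 — holds.

No — constraint 3 is not satisfied.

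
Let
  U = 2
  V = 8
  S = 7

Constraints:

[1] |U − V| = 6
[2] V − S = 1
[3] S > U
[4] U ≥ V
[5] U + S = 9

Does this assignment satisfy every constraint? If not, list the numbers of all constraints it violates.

Violated: 4.

[1] |2 − 8| = 6 — OK.
[2] V − S = 8 − 7 = 1 — OK.
[3] S = 7, U = 2; 7 > 2 — OK.
[4] U = 2, V = 8; 2 < 8 (want ≥) — violated.
[5] U + S = 2 + 7 = 9 — OK.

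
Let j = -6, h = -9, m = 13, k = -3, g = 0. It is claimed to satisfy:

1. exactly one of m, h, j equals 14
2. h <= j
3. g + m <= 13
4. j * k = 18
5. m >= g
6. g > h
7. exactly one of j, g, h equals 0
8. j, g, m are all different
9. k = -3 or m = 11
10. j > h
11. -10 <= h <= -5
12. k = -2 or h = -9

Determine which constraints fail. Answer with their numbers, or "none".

No — constraint 1 is not satisfied.

1. m=13, h=-9, j=-6; 0 of them equal 14, not exactly one  fails
2. h = -9, j = -6; -9 ≤ -6  holds
3. g + m = 0 + 13 = 13; 13 ≤ 13  holds
4. j * k = -6 * (-3) = 18  holds
5. m = 13, g = 0; 13 ≥ 0  holds
6. g = 0, h = -9; 0 > -9  holds
7. j=-6, g=0, h=-9; 1 of them equals 0  holds
8. values -6, 0, 13 are pairwise distinct  holds
9. k = -3 = -3 (first disjunct)  holds
10. j = -6, h = -9; -6 > -9  holds
11. h = -9 lies in [-10, -5]  holds
12. k = -3 ≠ -2, but h = -9 = -9 (second disjunct)  holds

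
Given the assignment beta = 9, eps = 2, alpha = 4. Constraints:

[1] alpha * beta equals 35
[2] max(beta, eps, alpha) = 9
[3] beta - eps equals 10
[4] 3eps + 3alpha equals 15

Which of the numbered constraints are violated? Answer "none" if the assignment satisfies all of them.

No — constraints 1, 3, and 4 are not satisfied.

[1] alpha * beta = 4 * 9 = 36, not 35  ✗
[2] max(9, 2, 4) = 9  ✓
[3] beta - eps = 9 - 2 = 7, not 10  ✗
[4] 3eps + 3alpha = 3(2) + 3(4) = 18, not 15  ✗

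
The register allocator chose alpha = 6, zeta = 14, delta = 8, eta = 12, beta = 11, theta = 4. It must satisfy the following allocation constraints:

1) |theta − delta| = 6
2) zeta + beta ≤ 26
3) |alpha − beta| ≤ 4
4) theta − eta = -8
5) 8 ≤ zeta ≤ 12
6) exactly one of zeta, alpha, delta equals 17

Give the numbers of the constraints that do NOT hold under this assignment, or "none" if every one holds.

Constraints 1, 3, 5, 6 are violated.

1) |4 − 8| = 4, not 6  FAIL
2) zeta + beta = 14 + 11 = 25; 25 ≤ 26  OK
3) |6 − 11| = 5; 5 > 4, exceeds bound 4  FAIL
4) theta − eta = 4 − 12 = -8  OK
5) zeta = 14 is outside [8, 12]  FAIL
6) zeta=14, alpha=6, delta=8; 0 of them equal 17, not exactly one  FAIL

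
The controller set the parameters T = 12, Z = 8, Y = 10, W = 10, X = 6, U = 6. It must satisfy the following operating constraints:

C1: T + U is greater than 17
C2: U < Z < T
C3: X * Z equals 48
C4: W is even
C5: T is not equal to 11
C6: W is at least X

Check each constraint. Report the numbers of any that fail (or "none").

C1: T + U = 12 + 6 = 18; 18 > 17  true
C2: values 6 < 8 < 12  true
C3: X * Z = 6 * 8 = 48  true
C4: W = 10 is even  true
C5: T = 12, and 12 ≠ 11  true
C6: W = 10, X = 6; 10 ≥ 6  true

All constraints are satisfied.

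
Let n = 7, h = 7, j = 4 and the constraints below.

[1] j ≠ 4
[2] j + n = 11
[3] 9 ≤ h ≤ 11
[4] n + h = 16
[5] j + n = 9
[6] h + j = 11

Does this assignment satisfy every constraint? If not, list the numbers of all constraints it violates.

The assignment fails constraints 1, 3, 4, and 5.

[1] j = 4, but 4 is required to differ  false
[2] j + n = 4 + 7 = 11  true
[3] h = 7 is outside [9, 11]  false
[4] n + h = 7 + 7 = 14, not 16  false
[5] j + n = 4 + 7 = 11, not 9  false
[6] h + j = 7 + 4 = 11  true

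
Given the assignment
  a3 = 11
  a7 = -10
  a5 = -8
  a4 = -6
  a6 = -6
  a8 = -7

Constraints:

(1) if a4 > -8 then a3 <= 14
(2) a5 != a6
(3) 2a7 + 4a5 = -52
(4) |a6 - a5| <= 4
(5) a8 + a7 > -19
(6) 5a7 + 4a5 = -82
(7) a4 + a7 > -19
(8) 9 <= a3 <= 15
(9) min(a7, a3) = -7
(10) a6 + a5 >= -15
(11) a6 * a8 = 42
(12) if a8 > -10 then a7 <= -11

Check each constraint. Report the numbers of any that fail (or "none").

(1) a4 = -6 > -8, so we need a3 ≤ 14; a3 = 11 ≤ 14 — holds.
(2) a5 = -8, a6 = -6; distinct — holds.
(3) 2a7 + 4a5 = 2(-10) + 4(-8) = -52 — holds.
(4) |-6 - (-8)| = 2; 2 ≤ 4 — holds.
(5) a8 + a7 = -7 + (-10) = -17; -17 > -19 — holds.
(6) 5a7 + 4a5 = 5(-10) + 4(-8) = -82 — holds.
(7) a4 + a7 = -6 + (-10) = -16; -16 > -19 — holds.
(8) a3 = 11 lies in [9, 15] — holds.
(9) min(-10, 11) = -10, not -7 — fails.
(10) a6 + a5 = -6 + (-8) = -14; -14 ≥ -15 — holds.
(11) a6 * a8 = -6 * (-7) = 42 — holds.
(12) a8 = -7 > -10, so we need a7 ≤ -11; but a7 = -10 > -11 — fails.

No — constraints 9 and 12 are not satisfied.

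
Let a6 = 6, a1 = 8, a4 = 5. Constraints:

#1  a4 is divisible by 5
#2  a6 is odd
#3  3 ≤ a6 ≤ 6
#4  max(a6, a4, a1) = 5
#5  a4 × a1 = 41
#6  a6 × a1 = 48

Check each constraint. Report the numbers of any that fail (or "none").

The assignment fails constraints 2, 4, and 5.

#1 5 / 5 = 1, so 5 divides 5  true
#2 a6 = 6 is even  false
#3 a6 = 6 lies in [3, 6]  true
#4 max(6, 5, 8) = 8, not 5  false
#5 a4 × a1 = 5 × 8 = 40, not 41  false
#6 a6 × a1 = 6 × 8 = 48  true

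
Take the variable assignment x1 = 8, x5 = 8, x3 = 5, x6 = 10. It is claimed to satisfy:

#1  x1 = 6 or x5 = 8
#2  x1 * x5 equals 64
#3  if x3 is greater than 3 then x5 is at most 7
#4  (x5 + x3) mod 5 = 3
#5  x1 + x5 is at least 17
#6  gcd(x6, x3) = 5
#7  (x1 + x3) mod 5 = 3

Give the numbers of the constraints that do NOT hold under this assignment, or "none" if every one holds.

No — constraints 3, 5 are not satisfied.

#1 x1 = 8 ≠ 6, but x5 = 8 = 8 (second disjunct) — satisfied.
#2 x1 * x5 = 8 * 8 = 64 — satisfied.
#3 x3 = 5 > 3, so we need x5 ≤ 7; but x5 = 8 > 7 — violated.
#4 x5 + x3 = 13; 13 mod 5 = 3 — satisfied.
#5 x1 + x5 = 8 + 8 = 16; 16 < 17, bound 17 not met — violated.
#6 gcd(10, 5) = 5 — satisfied.
#7 x1 + x3 = 13; 13 mod 5 = 3 — satisfied.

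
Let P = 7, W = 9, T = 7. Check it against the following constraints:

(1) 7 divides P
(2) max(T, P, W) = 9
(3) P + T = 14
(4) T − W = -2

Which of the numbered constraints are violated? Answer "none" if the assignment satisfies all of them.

(1) 7 / 7 = 1, so 7 divides 7 — holds.
(2) max(7, 7, 9) = 9 — holds.
(3) P + T = 7 + 7 = 14 — holds.
(4) T − W = 7 − 9 = -2 — holds.

No violations.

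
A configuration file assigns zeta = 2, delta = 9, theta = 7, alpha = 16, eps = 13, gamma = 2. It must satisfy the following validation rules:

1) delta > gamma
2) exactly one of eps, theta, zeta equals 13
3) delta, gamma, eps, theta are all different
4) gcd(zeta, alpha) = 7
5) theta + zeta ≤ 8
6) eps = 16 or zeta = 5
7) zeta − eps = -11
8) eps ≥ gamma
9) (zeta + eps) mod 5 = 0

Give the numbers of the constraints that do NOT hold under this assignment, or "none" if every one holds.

1) delta = 9, gamma = 2; 9 > 2 — OK.
2) eps=13, theta=7, zeta=2; 1 of them equals 13 — OK.
3) values 9, 2, 13, 7 are pairwise distinct — OK.
4) gcd(2, 16) = 2, not 7 — violated.
5) theta + zeta = 7 + 2 = 9; 9 > 8, bound 8 not met — violated.
6) eps = 13 ≠ 16 and zeta = 2 ≠ 5; both disjuncts false — violated.
7) zeta − eps = 2 − 13 = -11 — OK.
8) eps = 13, gamma = 2; 13 ≥ 2 — OK.
9) zeta + eps = 15; 15 mod 5 = 0 — OK.

Constraints 4, 5, 6 are violated.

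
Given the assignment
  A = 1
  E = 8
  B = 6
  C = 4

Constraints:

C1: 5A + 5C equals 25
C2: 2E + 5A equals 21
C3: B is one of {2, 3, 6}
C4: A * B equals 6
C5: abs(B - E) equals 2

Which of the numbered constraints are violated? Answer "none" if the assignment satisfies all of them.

C1: 5A + 5C = 5(1) + 5(4) = 25  holds
C2: 2E + 5A = 2(8) + 5(1) = 21  holds
C3: B = 6 is in {2, 3, 6}  holds
C4: A * B = 1 * 6 = 6  holds
C5: abs(6 - 8) = 2  holds

Yes — all constraints hold.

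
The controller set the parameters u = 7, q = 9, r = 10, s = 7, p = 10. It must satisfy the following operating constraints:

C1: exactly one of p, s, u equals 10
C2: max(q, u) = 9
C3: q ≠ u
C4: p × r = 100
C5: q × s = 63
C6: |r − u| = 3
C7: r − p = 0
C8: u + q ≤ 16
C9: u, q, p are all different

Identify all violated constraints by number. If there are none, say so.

All constraints are satisfied.

C1: p=10, s=7, u=7; 1 of them equals 10 — holds.
C2: max(9, 7) = 9 — holds.
C3: q = 9, u = 7; distinct — holds.
C4: p × r = 10 × 10 = 100 — holds.
C5: q × s = 9 × 7 = 63 — holds.
C6: |10 − 7| = 3 — holds.
C7: r − p = 10 − 10 = 0 — holds.
C8: u + q = 7 + 9 = 16; 16 ≤ 16 — holds.
C9: values 7, 9, 10 are pairwise distinct — holds.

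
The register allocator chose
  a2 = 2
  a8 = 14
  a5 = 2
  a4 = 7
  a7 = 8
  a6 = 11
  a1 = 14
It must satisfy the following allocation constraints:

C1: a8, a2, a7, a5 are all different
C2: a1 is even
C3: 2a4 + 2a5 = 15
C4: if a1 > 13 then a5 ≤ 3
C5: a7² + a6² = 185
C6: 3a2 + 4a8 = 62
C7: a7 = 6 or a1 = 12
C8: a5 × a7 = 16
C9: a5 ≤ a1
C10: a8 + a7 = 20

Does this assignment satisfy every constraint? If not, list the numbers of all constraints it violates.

C1: a2 = a5 = 2, not all different  FAIL
C2: a1 = 14 is even  OK
C3: 2a4 + 2a5 = 2(7) + 2(2) = 18, not 15  FAIL
C4: a1 = 14 > 13, so we need a5 ≤ 3; a5 = 2 ≤ 3  OK
C5: a7² + a6² = 8² + 11² = 64 + 121 = 185  OK
C6: 3a2 + 4a8 = 3(2) + 4(14) = 62  OK
C7: a7 = 8 ≠ 6 and a1 = 14 ≠ 12; both disjuncts false  FAIL
C8: a5 × a7 = 2 × 8 = 16  OK
C9: a5 = 2, a1 = 14; 2 ≤ 14  OK
C10: a8 + a7 = 14 + 8 = 22, not 20  FAIL

The assignment fails constraints 1, 3, 7, 10.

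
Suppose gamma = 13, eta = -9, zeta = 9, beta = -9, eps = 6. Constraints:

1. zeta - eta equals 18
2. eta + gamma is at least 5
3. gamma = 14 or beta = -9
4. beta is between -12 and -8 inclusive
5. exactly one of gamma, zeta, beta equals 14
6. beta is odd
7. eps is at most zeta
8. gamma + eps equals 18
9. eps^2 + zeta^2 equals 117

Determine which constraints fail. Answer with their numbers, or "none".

1. zeta - eta = 9 - (-9) = 18  yes
2. eta + gamma = -9 + 13 = 4; 4 < 5, bound 5 not met  no
3. gamma = 13 ≠ 14, but beta = -9 = -9 (second disjunct)  yes
4. beta = -9 lies in [-12, -8]  yes
5. gamma=13, zeta=9, beta=-9; 0 of them equal 14, not exactly one  no
6. beta = -9 is odd  yes
7. eps = 6, zeta = 9; 6 ≤ 9  yes
8. gamma + eps = 13 + 6 = 19, not 18  no
9. eps^2 + zeta^2 = 6^2 + 9^2 = 36 + 81 = 117  yes

No — constraints 2, 5, and 8 are not satisfied.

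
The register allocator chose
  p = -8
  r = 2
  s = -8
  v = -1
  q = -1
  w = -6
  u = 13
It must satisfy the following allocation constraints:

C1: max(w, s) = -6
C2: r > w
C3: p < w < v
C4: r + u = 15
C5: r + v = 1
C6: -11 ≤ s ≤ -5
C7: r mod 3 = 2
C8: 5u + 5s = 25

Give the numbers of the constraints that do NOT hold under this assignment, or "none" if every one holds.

C1: max(-6, -8) = -6  yes
C2: r = 2, w = -6; 2 > -6  yes
C3: values -8 < -6 < -1  yes
C4: r + u = 2 + 13 = 15  yes
C5: r + v = 2 + (-1) = 1  yes
C6: s = -8 lies in [-11, -5]  yes
C7: 2 mod 3 = 2  yes
C8: 5u + 5s = 5(13) + 5(-8) = 25  yes

The assignment satisfies every constraint.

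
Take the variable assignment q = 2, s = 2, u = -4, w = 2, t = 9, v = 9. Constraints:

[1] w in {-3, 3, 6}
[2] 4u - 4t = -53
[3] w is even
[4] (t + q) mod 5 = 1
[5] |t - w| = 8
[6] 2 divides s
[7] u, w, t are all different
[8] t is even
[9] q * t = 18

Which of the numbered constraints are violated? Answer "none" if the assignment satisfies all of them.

Violated: 1, 2, 5, and 8.

[1] w = 2 is not in {-3, 3, 6}  FAIL
[2] 4u - 4t = 4(-4) - 4(9) = -52, not -53  FAIL
[3] w = 2 is even  OK
[4] t + q = 11; 11 mod 5 = 1  OK
[5] |9 - 2| = 7, not 8  FAIL
[6] 2 / 2 = 1, so 2 divides 2  OK
[7] values -4, 2, 9 are pairwise distinct  OK
[8] t = 9 is odd  FAIL
[9] q * t = 2 * 9 = 18  OK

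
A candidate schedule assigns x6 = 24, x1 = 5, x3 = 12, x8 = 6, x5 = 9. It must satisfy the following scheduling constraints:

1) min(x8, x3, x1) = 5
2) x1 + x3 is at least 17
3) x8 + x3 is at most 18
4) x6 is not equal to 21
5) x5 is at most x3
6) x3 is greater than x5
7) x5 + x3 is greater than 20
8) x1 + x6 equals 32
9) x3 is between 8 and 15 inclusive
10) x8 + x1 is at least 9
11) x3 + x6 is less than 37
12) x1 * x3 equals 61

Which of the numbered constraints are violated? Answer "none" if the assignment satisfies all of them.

Violated: 8, 12.

1) min(6, 12, 5) = 5  OK
2) x1 + x3 = 5 + 12 = 17; 17 ≥ 17  OK
3) x8 + x3 = 6 + 12 = 18; 18 ≤ 18  OK
4) x6 = 24, and 24 ≠ 21  OK
5) x5 = 9, x3 = 12; 9 ≤ 12  OK
6) x3 = 12, x5 = 9; 12 > 9  OK
7) x5 + x3 = 9 + 12 = 21; 21 > 20  OK
8) x1 + x6 = 5 + 24 = 29, not 32  FAIL
9) x3 = 12 lies in [8, 15]  OK
10) x8 + x1 = 6 + 5 = 11; 11 ≥ 9  OK
11) x3 + x6 = 12 + 24 = 36; 36 < 37  OK
12) x1 * x3 = 5 * 12 = 60, not 61  FAIL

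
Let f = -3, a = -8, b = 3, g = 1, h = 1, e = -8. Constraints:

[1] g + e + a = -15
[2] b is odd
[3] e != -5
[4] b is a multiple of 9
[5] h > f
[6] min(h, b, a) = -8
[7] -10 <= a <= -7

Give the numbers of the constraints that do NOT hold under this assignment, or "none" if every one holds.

The assignment fails constraint 4.

[1] g + e + a = 1 + (-8) + (-8) = -15 — holds.
[2] b = 3 is odd — holds.
[3] e = -8, and -8 ≠ -5 — holds.
[4] 3 = 9*0 + 3, so 9 does not divide 3 — does not hold.
[5] h = 1, f = -3; 1 > -3 — holds.
[6] min(1, 3, -8) = -8 — holds.
[7] a = -8 lies in [-10, -7] — holds.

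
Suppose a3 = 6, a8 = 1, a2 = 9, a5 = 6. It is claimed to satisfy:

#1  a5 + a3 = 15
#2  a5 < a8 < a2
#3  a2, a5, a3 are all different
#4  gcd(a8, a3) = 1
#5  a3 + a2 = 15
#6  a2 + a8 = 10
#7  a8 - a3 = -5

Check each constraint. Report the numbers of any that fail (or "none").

Constraints 1, 2, 3 do not hold.

#1 a5 + a3 = 6 + 6 = 12, not 15  fails
#2 values 6, 1, 9; a5 = 6 is not < a8 = 1  fails
#3 a5 = a3 = 6, not all different  fails
#4 gcd(1, 6) = 1  holds
#5 a3 + a2 = 6 + 9 = 15  holds
#6 a2 + a8 = 9 + 1 = 10  holds
#7 a8 - a3 = 1 - 6 = -5  holds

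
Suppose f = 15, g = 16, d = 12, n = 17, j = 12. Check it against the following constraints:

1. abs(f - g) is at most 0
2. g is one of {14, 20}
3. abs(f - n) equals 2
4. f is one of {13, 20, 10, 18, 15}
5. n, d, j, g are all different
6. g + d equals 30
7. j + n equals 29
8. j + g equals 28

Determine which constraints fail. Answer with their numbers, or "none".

The assignment fails constraints 1, 2, 5, 6.

1. abs(15 - 16) = 1; 1 > 0, exceeds bound 0  ✘
2. g = 16 is not in {14, 20}  ✘
3. abs(15 - 17) = 2  ✔
4. f = 15 is in {13, 20, 10, 18, 15}  ✔
5. d = j = 12, not all different  ✘
6. g + d = 16 + 12 = 28, not 30  ✘
7. j + n = 12 + 17 = 29  ✔
8. j + g = 12 + 16 = 28  ✔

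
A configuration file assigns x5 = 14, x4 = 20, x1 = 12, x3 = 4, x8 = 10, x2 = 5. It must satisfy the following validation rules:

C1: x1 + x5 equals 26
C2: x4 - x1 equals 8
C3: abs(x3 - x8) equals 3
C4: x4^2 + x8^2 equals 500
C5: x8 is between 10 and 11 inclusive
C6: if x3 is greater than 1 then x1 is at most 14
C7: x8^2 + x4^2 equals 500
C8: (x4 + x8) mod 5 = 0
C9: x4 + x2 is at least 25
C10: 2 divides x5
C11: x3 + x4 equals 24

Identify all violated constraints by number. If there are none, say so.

No — constraint 3 is not satisfied.

C1: x1 + x5 = 12 + 14 = 26 — holds.
C2: x4 - x1 = 20 - 12 = 8 — holds.
C3: abs(4 - 10) = 6, not 3 — fails.
C4: x4^2 + x8^2 = 20^2 + 10^2 = 400 + 100 = 500 — holds.
C5: x8 = 10 lies in [10, 11] — holds.
C6: x3 = 4 > 1, so we need x1 ≤ 14; x1 = 12 ≤ 14 — holds.
C7: x8^2 + x4^2 = 10^2 + 20^2 = 100 + 400 = 500 — holds.
C8: x4 + x8 = 30; 30 mod 5 = 0 — holds.
C9: x4 + x2 = 20 + 5 = 25; 25 ≥ 25 — holds.
C10: 14 / 2 = 7, so 2 divides 14 — holds.
C11: x3 + x4 = 4 + 20 = 24 — holds.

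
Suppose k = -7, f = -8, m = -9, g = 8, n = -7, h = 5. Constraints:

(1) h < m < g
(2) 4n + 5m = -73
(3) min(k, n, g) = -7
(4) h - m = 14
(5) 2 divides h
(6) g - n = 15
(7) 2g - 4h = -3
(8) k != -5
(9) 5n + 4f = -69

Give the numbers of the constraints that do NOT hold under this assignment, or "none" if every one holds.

The assignment fails constraints 1, 5, 7, and 9.

(1) values 5, -9, 8; h = 5 is not < m = -9 — violated.
(2) 4n + 5m = 4(-7) + 5(-9) = -73 — satisfied.
(3) min(-7, -7, 8) = -7 — satisfied.
(4) h - m = 5 - (-9) = 14 — satisfied.
(5) 5 = 2*2 + 1, so 2 does not divide 5 — violated.
(6) g - n = 8 - (-7) = 15 — satisfied.
(7) 2g - 4h = 2(8) - 4(5) = -4, not -3 — violated.
(8) k = -7, and -7 ≠ -5 — satisfied.
(9) 5n + 4f = 5(-7) + 4(-8) = -67, not -69 — violated.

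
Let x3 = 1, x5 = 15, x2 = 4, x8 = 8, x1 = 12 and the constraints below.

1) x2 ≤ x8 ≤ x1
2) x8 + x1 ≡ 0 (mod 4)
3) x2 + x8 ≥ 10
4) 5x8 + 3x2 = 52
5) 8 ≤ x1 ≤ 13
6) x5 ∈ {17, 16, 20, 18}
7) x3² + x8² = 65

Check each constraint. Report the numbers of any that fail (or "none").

1) values 4 ≤ 8 ≤ 12 — holds.
2) x8 + x1 = 20; 20 mod 4 = 0 — holds.
3) x2 + x8 = 4 + 8 = 12; 12 ≥ 10 — holds.
4) 5x8 + 3x2 = 5(8) + 3(4) = 52 — holds.
5) x1 = 12 lies in [8, 13] — holds.
6) x5 = 15 is not in {17, 16, 20, 18} — does not hold.
7) x3² + x8² = 1² + 8² = 1 + 64 = 65 — holds.

No — constraint 6 is not satisfied.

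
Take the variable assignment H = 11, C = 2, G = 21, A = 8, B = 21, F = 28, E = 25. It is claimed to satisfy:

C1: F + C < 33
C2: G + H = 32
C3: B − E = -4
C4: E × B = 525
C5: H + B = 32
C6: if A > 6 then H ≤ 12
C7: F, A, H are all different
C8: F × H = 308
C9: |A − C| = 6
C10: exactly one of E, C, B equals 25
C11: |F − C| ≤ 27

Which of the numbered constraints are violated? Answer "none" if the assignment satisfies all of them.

C1: F + C = 28 + 2 = 30; 30 < 33  ✔
C2: G + H = 21 + 11 = 32  ✔
C3: B − E = 21 − 25 = -4  ✔
C4: E × B = 25 × 21 = 525  ✔
C5: H + B = 11 + 21 = 32  ✔
C6: A = 8 > 6, so we need H ≤ 12; H = 11 ≤ 12  ✔
C7: values 28, 8, 11 are pairwise distinct  ✔
C8: F × H = 28 × 11 = 308  ✔
C9: |8 − 2| = 6  ✔
C10: E=25, C=2, B=21; 1 of them equals 25  ✔
C11: |28 − 2| = 26; 26 ≤ 27  ✔

No violations.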